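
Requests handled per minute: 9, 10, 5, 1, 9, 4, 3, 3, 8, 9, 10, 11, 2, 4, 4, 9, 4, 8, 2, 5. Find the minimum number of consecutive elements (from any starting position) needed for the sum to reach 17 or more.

Extend right; whenever the sum reaches 17, record the length and shrink from the left:
add 9: running sum 9 < 17
add 10: shortest ending here [9, 10] sum 19, len 2
add 5: shortest ending here [9, 10, 5] sum 24, len 3
add 1: shortest ending here [9, 10, 5, 1] sum 25, len 4
add 9: shortest ending here [10, 5, 1, 9] sum 25, len 4
add 4: shortest ending here [5, 1, 9, 4] sum 19, len 4
add 3: shortest ending here [1, 9, 4, 3] sum 17, len 4
add 3: shortest ending here [9, 4, 3, 3] sum 19, len 4
add 8: shortest ending here [4, 3, 3, 8] sum 18, len 4
add 9: shortest ending here [8, 9] sum 17, len 2
add 10: shortest ending here [9, 10] sum 19, len 2
add 11: shortest ending here [10, 11] sum 21, len 2
add 2: shortest ending here [10, 11, 2] sum 23, len 3
add 4: shortest ending here [11, 2, 4] sum 17, len 3
add 4: shortest ending here [11, 2, 4, 4] sum 21, len 4
add 9: shortest ending here [4, 4, 9] sum 17, len 3
add 4: shortest ending here [4, 9, 4] sum 17, len 3
add 8: shortest ending here [9, 4, 8] sum 21, len 3
add 2: shortest ending here [9, 4, 8, 2] sum 23, len 4
add 5: shortest ending here [4, 8, 2, 5] sum 19, len 4
Shortest qualifying length: 2.

2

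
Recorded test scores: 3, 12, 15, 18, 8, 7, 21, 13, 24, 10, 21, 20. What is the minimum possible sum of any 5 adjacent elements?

Each size-5 window and its sum:
3 12 15 18 8 → sum 56
12 15 18 8 7 → sum 60
15 18 8 7 21 → sum 69
18 8 7 21 13 → sum 67
8 7 21 13 24 → sum 73
7 21 13 24 10 → sum 75
21 13 24 10 21 → sum 89
13 24 10 21 20 → sum 88
Minimum of these is 56.

56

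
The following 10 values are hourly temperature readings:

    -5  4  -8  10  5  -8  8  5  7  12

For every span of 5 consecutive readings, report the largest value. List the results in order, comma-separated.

(-5, 4, -8, 10, 5) → max 10
(4, -8, 10, 5, -8) → max 10
(-8, 10, 5, -8, 8) → max 10
(10, 5, -8, 8, 5) → max 10
(5, -8, 8, 5, 7) → max 8
(-8, 8, 5, 7, 12) → max 12

10, 10, 10, 10, 8, 12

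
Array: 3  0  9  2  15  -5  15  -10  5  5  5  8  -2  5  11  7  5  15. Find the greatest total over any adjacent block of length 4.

38

[3, 0, 9, 2] → sum 14
[0, 9, 2, 15] → sum 26
[9, 2, 15, -5] → sum 21
[2, 15, -5, 15] → sum 27
[15, -5, 15, -10] → sum 15
[-5, 15, -10, 5] → sum 5
[15, -10, 5, 5] → sum 15
[-10, 5, 5, 5] → sum 5
[5, 5, 5, 8] → sum 23
[5, 5, 8, -2] → sum 16
[5, 8, -2, 5] → sum 16
[8, -2, 5, 11] → sum 22
[-2, 5, 11, 7] → sum 21
[5, 11, 7, 5] → sum 28
[11, 7, 5, 15] → sum 38
Greatest of these is 38.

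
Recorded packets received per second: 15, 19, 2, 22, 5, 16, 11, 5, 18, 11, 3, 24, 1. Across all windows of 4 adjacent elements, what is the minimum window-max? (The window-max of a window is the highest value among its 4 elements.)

16

15 19 2 22 → max 22
19 2 22 5 → max 22
2 22 5 16 → max 22
22 5 16 11 → max 22
5 16 11 5 → max 16
16 11 5 18 → max 18
11 5 18 11 → max 18
5 18 11 3 → max 18
18 11 3 24 → max 24
11 3 24 1 → max 24
Minimum of these is 16.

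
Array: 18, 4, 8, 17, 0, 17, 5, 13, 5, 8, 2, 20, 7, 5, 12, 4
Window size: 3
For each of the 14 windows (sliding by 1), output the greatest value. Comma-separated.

18, 17, 17, 17, 17, 17, 13, 13, 8, 20, 20, 20, 12, 12

[18, 4, 8] → max 18
[4, 8, 17] → max 17
[8, 17, 0] → max 17
[17, 0, 17] → max 17
[0, 17, 5] → max 17
[17, 5, 13] → max 17
[5, 13, 5] → max 13
[13, 5, 8] → max 13
[5, 8, 2] → max 8
[8, 2, 20] → max 20
[2, 20, 7] → max 20
[20, 7, 5] → max 20
[7, 5, 12] → max 12
[5, 12, 4] → max 12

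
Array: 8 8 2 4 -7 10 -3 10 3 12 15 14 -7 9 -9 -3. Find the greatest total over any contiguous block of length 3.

41

Window sums for each of the 14 positions:
(8, 8, 2) → sum 18
(8, 2, 4) → sum 14
(2, 4, -7) → sum -1
(4, -7, 10) → sum 7
(-7, 10, -3) → sum 0
(10, -3, 10) → sum 17
(-3, 10, 3) → sum 10
(10, 3, 12) → sum 25
(3, 12, 15) → sum 30
(12, 15, 14) → sum 41
(15, 14, -7) → sum 22
(14, -7, 9) → sum 16
(-7, 9, -9) → sum -7
(9, -9, -3) → sum -3
Greatest of these is 41.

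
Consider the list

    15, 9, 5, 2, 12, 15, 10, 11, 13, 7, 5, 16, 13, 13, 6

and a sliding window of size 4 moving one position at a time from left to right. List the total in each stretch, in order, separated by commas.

31, 28, 34, 39, 48, 49, 41, 36, 41, 41, 47, 48

[15, 9, 5, 2] → sum 31
[9, 5, 2, 12] → sum 28
[5, 2, 12, 15] → sum 34
[2, 12, 15, 10] → sum 39
[12, 15, 10, 11] → sum 48
[15, 10, 11, 13] → sum 49
[10, 11, 13, 7] → sum 41
[11, 13, 7, 5] → sum 36
[13, 7, 5, 16] → sum 41
[7, 5, 16, 13] → sum 41
[5, 16, 13, 13] → sum 47
[16, 13, 13, 6] → sum 48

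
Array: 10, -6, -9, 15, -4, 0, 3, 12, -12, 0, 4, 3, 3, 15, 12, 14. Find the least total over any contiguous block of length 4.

-5

(10, -6, -9, 15) → sum 10
(-6, -9, 15, -4) → sum -4
(-9, 15, -4, 0) → sum 2
(15, -4, 0, 3) → sum 14
(-4, 0, 3, 12) → sum 11
(0, 3, 12, -12) → sum 3
(3, 12, -12, 0) → sum 3
(12, -12, 0, 4) → sum 4
(-12, 0, 4, 3) → sum -5
(0, 4, 3, 3) → sum 10
(4, 3, 3, 15) → sum 25
(3, 3, 15, 12) → sum 33
(3, 15, 12, 14) → sum 44
Least of these is -5.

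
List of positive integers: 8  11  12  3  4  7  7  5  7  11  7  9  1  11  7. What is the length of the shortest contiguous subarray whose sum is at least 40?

6

add 8: running sum 8 < 40
add 11: running sum 19 < 40
add 12: running sum 31 < 40
add 3: running sum 34 < 40
add 4: running sum 38 < 40
add 7: shortest ending here [8, 11, 12, 3, 4, 7] sum 45, len 6
add 7: shortest ending here [11, 12, 3, 4, 7, 7] sum 44, len 6
add 5: shortest ending here [11, 12, 3, 4, 7, 7, 5] sum 49, len 7
add 7: shortest ending here [12, 3, 4, 7, 7, 5, 7] sum 45, len 7
add 11: shortest ending here [4, 7, 7, 5, 7, 11] sum 41, len 6
add 7: shortest ending here [7, 7, 5, 7, 11, 7] sum 44, len 6
add 9: shortest ending here [7, 5, 7, 11, 7, 9] sum 46, len 6
add 1: shortest ending here [5, 7, 11, 7, 9, 1] sum 40, len 6
add 11: shortest ending here [7, 11, 7, 9, 1, 11] sum 46, len 6
add 7: shortest ending here [11, 7, 9, 1, 11, 7] sum 46, len 6
Shortest qualifying length: 6.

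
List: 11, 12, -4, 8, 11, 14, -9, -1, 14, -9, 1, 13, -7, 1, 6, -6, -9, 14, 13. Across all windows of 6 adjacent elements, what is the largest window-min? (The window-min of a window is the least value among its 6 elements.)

-4

Window mins for each of the 14 positions:
11 12 -4 8 11 14 → min -4
12 -4 8 11 14 -9 → min -9
-4 8 11 14 -9 -1 → min -9
8 11 14 -9 -1 14 → min -9
11 14 -9 -1 14 -9 → min -9
14 -9 -1 14 -9 1 → min -9
-9 -1 14 -9 1 13 → min -9
-1 14 -9 1 13 -7 → min -9
14 -9 1 13 -7 1 → min -9
-9 1 13 -7 1 6 → min -9
1 13 -7 1 6 -6 → min -7
13 -7 1 6 -6 -9 → min -9
-7 1 6 -6 -9 14 → min -9
1 6 -6 -9 14 13 → min -9
Largest of these is -4.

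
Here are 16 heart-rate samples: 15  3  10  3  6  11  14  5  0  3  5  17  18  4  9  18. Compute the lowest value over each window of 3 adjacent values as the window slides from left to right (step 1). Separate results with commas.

3, 3, 3, 3, 6, 5, 0, 0, 0, 3, 5, 4, 4, 4

Sliding a size-3 window across the 16 values:
[15, 3, 10] → min 3
[3, 10, 3] → min 3
[10, 3, 6] → min 3
[3, 6, 11] → min 3
[6, 11, 14] → min 6
[11, 14, 5] → min 5
[14, 5, 0] → min 0
[5, 0, 3] → min 0
[0, 3, 5] → min 0
[3, 5, 17] → min 3
[5, 17, 18] → min 5
[17, 18, 4] → min 4
[18, 4, 9] → min 4
[4, 9, 18] → min 4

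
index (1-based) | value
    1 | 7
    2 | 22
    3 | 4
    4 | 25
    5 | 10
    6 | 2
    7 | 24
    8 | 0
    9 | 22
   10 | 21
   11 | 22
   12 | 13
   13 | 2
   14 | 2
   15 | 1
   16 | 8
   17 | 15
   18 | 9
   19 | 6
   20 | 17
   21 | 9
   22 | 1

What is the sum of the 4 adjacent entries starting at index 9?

Elements at indices 9..12: 22, 21, 22, 13
sum(22, 21, 22, 13) = 78

78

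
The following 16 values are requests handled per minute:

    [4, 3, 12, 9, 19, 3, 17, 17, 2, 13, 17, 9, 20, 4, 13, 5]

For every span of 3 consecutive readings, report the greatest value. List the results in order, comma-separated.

Sliding a size-3 window across the 16 values:
[4, 3, 12] → max 12
[3, 12, 9] → max 12
[12, 9, 19] → max 19
[9, 19, 3] → max 19
[19, 3, 17] → max 19
[3, 17, 17] → max 17
[17, 17, 2] → max 17
[17, 2, 13] → max 17
[2, 13, 17] → max 17
[13, 17, 9] → max 17
[17, 9, 20] → max 20
[9, 20, 4] → max 20
[20, 4, 13] → max 20
[4, 13, 5] → max 13

12, 12, 19, 19, 19, 17, 17, 17, 17, 17, 20, 20, 20, 13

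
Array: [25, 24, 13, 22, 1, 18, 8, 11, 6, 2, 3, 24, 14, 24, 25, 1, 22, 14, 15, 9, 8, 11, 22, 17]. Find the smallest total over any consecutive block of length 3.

11

[25, 24, 13] → sum 62
[24, 13, 22] → sum 59
[13, 22, 1] → sum 36
[22, 1, 18] → sum 41
[1, 18, 8] → sum 27
[18, 8, 11] → sum 37
[8, 11, 6] → sum 25
[11, 6, 2] → sum 19
[6, 2, 3] → sum 11
[2, 3, 24] → sum 29
[3, 24, 14] → sum 41
[24, 14, 24] → sum 62
[14, 24, 25] → sum 63
[24, 25, 1] → sum 50
[25, 1, 22] → sum 48
[1, 22, 14] → sum 37
[22, 14, 15] → sum 51
[14, 15, 9] → sum 38
[15, 9, 8] → sum 32
[9, 8, 11] → sum 28
[8, 11, 22] → sum 41
[11, 22, 17] → sum 50
Smallest of these is 11.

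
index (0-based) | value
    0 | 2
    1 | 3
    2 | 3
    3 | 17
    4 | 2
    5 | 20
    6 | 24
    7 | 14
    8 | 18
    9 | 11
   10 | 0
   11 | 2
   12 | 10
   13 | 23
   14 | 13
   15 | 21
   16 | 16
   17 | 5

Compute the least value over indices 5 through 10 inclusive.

0

Elements at indices 5..10: 20, 24, 14, 18, 11, 0
min(20, 24, 14, 18, 11, 0) = 0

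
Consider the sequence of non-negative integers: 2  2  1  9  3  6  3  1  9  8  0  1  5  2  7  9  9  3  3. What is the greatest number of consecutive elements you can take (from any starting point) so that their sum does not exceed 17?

Extend to the right; shrink from the left whenever the sum exceeds 17:
→ 2: sum 2, len 1
→ 2: sum 4, len 2
→ 1: sum 5, len 3
→ 9: sum 14, len 4
→ 3: sum 17, len 5
→ 6 (dropped 2, 2, 1, 9): sum 9, len 2
→ 3: sum 12, len 3
→ 1: sum 13, len 4
→ 9 (dropped 3, 6): sum 13, len 3
→ 8 (dropped 3, 1): sum 17, len 2
→ 0: sum 17, len 3
→ 1 (dropped 9): sum 9, len 3
→ 5: sum 14, len 4
→ 2: sum 16, len 5
→ 7 (dropped 8): sum 15, len 5
→ 9 (dropped 0, 1, 5, 2): sum 16, len 2
→ 9 (dropped 7, 9): sum 9, len 1
→ 3: sum 12, len 2
→ 3: sum 15, len 3
Longest length seen: 5.

5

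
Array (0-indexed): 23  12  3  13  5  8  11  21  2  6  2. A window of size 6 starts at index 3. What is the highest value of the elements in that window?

Elements at indices 3..8: 13, 5, 8, 11, 21, 2
max(13, 5, 8, 11, 21, 2) = 21

21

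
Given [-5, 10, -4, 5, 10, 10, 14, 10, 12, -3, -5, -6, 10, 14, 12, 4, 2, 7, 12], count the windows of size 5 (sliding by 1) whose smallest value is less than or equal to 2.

(-5, 10, -4, 5, 10) → min -5  ≤ 2 ✓
(10, -4, 5, 10, 10) → min -4  ≤ 2 ✓
(-4, 5, 10, 10, 14) → min -4  ≤ 2 ✓
(5, 10, 10, 14, 10) → min 5
(10, 10, 14, 10, 12) → min 10
(10, 14, 10, 12, -3) → min -3  ≤ 2 ✓
(14, 10, 12, -3, -5) → min -5  ≤ 2 ✓
(10, 12, -3, -5, -6) → min -6  ≤ 2 ✓
(12, -3, -5, -6, 10) → min -6  ≤ 2 ✓
(-3, -5, -6, 10, 14) → min -6  ≤ 2 ✓
(-5, -6, 10, 14, 12) → min -6  ≤ 2 ✓
(-6, 10, 14, 12, 4) → min -6  ≤ 2 ✓
(10, 14, 12, 4, 2) → min 2  ≤ 2 ✓
(14, 12, 4, 2, 7) → min 2  ≤ 2 ✓
(12, 4, 2, 7, 12) → min 2  ≤ 2 ✓
13 windows satisfy the condition.

13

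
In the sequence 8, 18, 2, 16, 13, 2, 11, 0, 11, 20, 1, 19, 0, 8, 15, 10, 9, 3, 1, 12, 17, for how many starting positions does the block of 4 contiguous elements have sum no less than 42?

(8, 18, 2, 16) → sum 44  ≥ 42 ✓
(18, 2, 16, 13) → sum 49  ≥ 42 ✓
(2, 16, 13, 2) → sum 33
(16, 13, 2, 11) → sum 42  ≥ 42 ✓
(13, 2, 11, 0) → sum 26
(2, 11, 0, 11) → sum 24
(11, 0, 11, 20) → sum 42  ≥ 42 ✓
(0, 11, 20, 1) → sum 32
(11, 20, 1, 19) → sum 51  ≥ 42 ✓
(20, 1, 19, 0) → sum 40
(1, 19, 0, 8) → sum 28
(19, 0, 8, 15) → sum 42  ≥ 42 ✓
(0, 8, 15, 10) → sum 33
(8, 15, 10, 9) → sum 42  ≥ 42 ✓
(15, 10, 9, 3) → sum 37
(10, 9, 3, 1) → sum 23
(9, 3, 1, 12) → sum 25
(3, 1, 12, 17) → sum 33
7 windows satisfy the condition.

7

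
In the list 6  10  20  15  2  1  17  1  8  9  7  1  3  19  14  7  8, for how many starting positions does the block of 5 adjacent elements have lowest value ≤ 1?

11

[6, 10, 20, 15, 2] → min 2
[10, 20, 15, 2, 1] → min 1  ≤ 1 ✓
[20, 15, 2, 1, 17] → min 1  ≤ 1 ✓
[15, 2, 1, 17, 1] → min 1  ≤ 1 ✓
[2, 1, 17, 1, 8] → min 1  ≤ 1 ✓
[1, 17, 1, 8, 9] → min 1  ≤ 1 ✓
[17, 1, 8, 9, 7] → min 1  ≤ 1 ✓
[1, 8, 9, 7, 1] → min 1  ≤ 1 ✓
[8, 9, 7, 1, 3] → min 1  ≤ 1 ✓
[9, 7, 1, 3, 19] → min 1  ≤ 1 ✓
[7, 1, 3, 19, 14] → min 1  ≤ 1 ✓
[1, 3, 19, 14, 7] → min 1  ≤ 1 ✓
[3, 19, 14, 7, 8] → min 3
11 windows satisfy the condition.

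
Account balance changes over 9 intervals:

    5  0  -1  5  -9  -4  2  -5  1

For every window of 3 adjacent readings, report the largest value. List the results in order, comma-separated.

5, 5, 5, 5, 2, 2, 2

[5, 0, -1] → max 5
[0, -1, 5] → max 5
[-1, 5, -9] → max 5
[5, -9, -4] → max 5
[-9, -4, 2] → max 2
[-4, 2, -5] → max 2
[2, -5, 1] → max 2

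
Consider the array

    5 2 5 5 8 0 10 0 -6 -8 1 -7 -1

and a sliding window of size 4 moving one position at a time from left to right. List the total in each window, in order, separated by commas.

(5, 2, 5, 5) → sum 17
(2, 5, 5, 8) → sum 20
(5, 5, 8, 0) → sum 18
(5, 8, 0, 10) → sum 23
(8, 0, 10, 0) → sum 18
(0, 10, 0, -6) → sum 4
(10, 0, -6, -8) → sum -4
(0, -6, -8, 1) → sum -13
(-6, -8, 1, -7) → sum -20
(-8, 1, -7, -1) → sum -15

17, 20, 18, 23, 18, 4, -4, -13, -20, -15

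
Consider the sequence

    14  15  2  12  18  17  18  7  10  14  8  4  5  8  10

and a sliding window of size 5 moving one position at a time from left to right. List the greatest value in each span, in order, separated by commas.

18, 18, 18, 18, 18, 18, 18, 14, 14, 14, 10

[14, 15, 2, 12, 18] → max 18
[15, 2, 12, 18, 17] → max 18
[2, 12, 18, 17, 18] → max 18
[12, 18, 17, 18, 7] → max 18
[18, 17, 18, 7, 10] → max 18
[17, 18, 7, 10, 14] → max 18
[18, 7, 10, 14, 8] → max 18
[7, 10, 14, 8, 4] → max 14
[10, 14, 8, 4, 5] → max 14
[14, 8, 4, 5, 8] → max 14
[8, 4, 5, 8, 10] → max 10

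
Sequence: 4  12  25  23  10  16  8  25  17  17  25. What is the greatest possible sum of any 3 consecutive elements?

(4, 12, 25) → sum 41
(12, 25, 23) → sum 60
(25, 23, 10) → sum 58
(23, 10, 16) → sum 49
(10, 16, 8) → sum 34
(16, 8, 25) → sum 49
(8, 25, 17) → sum 50
(25, 17, 17) → sum 59
(17, 17, 25) → sum 59
Greatest of these is 60.

60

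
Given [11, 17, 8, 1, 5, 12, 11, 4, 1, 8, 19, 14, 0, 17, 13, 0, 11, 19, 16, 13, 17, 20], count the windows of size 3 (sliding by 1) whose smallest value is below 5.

13

(11, 17, 8) → min 8
(17, 8, 1) → min 1  < 5 ✓
(8, 1, 5) → min 1  < 5 ✓
(1, 5, 12) → min 1  < 5 ✓
(5, 12, 11) → min 5
(12, 11, 4) → min 4  < 5 ✓
(11, 4, 1) → min 1  < 5 ✓
(4, 1, 8) → min 1  < 5 ✓
(1, 8, 19) → min 1  < 5 ✓
(8, 19, 14) → min 8
(19, 14, 0) → min 0  < 5 ✓
(14, 0, 17) → min 0  < 5 ✓
(0, 17, 13) → min 0  < 5 ✓
(17, 13, 0) → min 0  < 5 ✓
(13, 0, 11) → min 0  < 5 ✓
(0, 11, 19) → min 0  < 5 ✓
(11, 19, 16) → min 11
(19, 16, 13) → min 13
(16, 13, 17) → min 13
(13, 17, 20) → min 13
13 windows satisfy the condition.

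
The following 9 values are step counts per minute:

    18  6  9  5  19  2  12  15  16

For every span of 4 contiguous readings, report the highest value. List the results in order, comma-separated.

18, 19, 19, 19, 19, 16

18 6 9 5 → max 18
6 9 5 19 → max 19
9 5 19 2 → max 19
5 19 2 12 → max 19
19 2 12 15 → max 19
2 12 15 16 → max 16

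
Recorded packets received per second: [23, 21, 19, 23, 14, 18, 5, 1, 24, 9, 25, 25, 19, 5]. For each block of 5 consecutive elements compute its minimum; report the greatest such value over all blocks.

14

Window mins for each of the 10 positions:
[23, 21, 19, 23, 14] → min 14
[21, 19, 23, 14, 18] → min 14
[19, 23, 14, 18, 5] → min 5
[23, 14, 18, 5, 1] → min 1
[14, 18, 5, 1, 24] → min 1
[18, 5, 1, 24, 9] → min 1
[5, 1, 24, 9, 25] → min 1
[1, 24, 9, 25, 25] → min 1
[24, 9, 25, 25, 19] → min 9
[9, 25, 25, 19, 5] → min 5
Greatest of these is 14.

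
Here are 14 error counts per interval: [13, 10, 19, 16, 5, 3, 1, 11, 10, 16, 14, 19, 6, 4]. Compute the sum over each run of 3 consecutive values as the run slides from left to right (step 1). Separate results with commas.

(13, 10, 19) → sum 42
(10, 19, 16) → sum 45
(19, 16, 5) → sum 40
(16, 5, 3) → sum 24
(5, 3, 1) → sum 9
(3, 1, 11) → sum 15
(1, 11, 10) → sum 22
(11, 10, 16) → sum 37
(10, 16, 14) → sum 40
(16, 14, 19) → sum 49
(14, 19, 6) → sum 39
(19, 6, 4) → sum 29

42, 45, 40, 24, 9, 15, 22, 37, 40, 49, 39, 29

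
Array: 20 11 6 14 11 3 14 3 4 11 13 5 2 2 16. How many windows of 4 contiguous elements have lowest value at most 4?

10

20 11 6 14 → min 6
11 6 14 11 → min 6
6 14 11 3 → min 3  ≤ 4 ✓
14 11 3 14 → min 3  ≤ 4 ✓
11 3 14 3 → min 3  ≤ 4 ✓
3 14 3 4 → min 3  ≤ 4 ✓
14 3 4 11 → min 3  ≤ 4 ✓
3 4 11 13 → min 3  ≤ 4 ✓
4 11 13 5 → min 4  ≤ 4 ✓
11 13 5 2 → min 2  ≤ 4 ✓
13 5 2 2 → min 2  ≤ 4 ✓
5 2 2 16 → min 2  ≤ 4 ✓
10 windows satisfy the condition.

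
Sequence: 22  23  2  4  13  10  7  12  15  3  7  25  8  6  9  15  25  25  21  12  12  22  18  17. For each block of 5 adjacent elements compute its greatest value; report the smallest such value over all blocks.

13

[22, 23, 2, 4, 13] → max 23
[23, 2, 4, 13, 10] → max 23
[2, 4, 13, 10, 7] → max 13
[4, 13, 10, 7, 12] → max 13
[13, 10, 7, 12, 15] → max 15
[10, 7, 12, 15, 3] → max 15
[7, 12, 15, 3, 7] → max 15
[12, 15, 3, 7, 25] → max 25
[15, 3, 7, 25, 8] → max 25
[3, 7, 25, 8, 6] → max 25
[7, 25, 8, 6, 9] → max 25
[25, 8, 6, 9, 15] → max 25
[8, 6, 9, 15, 25] → max 25
[6, 9, 15, 25, 25] → max 25
[9, 15, 25, 25, 21] → max 25
[15, 25, 25, 21, 12] → max 25
[25, 25, 21, 12, 12] → max 25
[25, 21, 12, 12, 22] → max 25
[21, 12, 12, 22, 18] → max 22
[12, 12, 22, 18, 17] → max 22
Smallest of these is 13.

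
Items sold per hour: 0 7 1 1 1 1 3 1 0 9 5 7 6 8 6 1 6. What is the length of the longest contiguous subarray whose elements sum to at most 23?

9

→ 0: sum 0, len 1
→ 7: sum 7, len 2
→ 1: sum 8, len 3
→ 1: sum 9, len 4
→ 1: sum 10, len 5
→ 1: sum 11, len 6
→ 3: sum 14, len 7
→ 1: sum 15, len 8
→ 0: sum 15, len 9
→ 9 (dropped 0, 7): sum 17, len 8
→ 5: sum 22, len 9
→ 7 (dropped 1, 1, 1, 1, 3): sum 22, len 5
→ 6 (dropped 1, 0, 9): sum 18, len 3
→ 8 (dropped 5): sum 21, len 3
→ 6 (dropped 7): sum 20, len 3
→ 1: sum 21, len 4
→ 6 (dropped 6): sum 21, len 4
Longest length seen: 9.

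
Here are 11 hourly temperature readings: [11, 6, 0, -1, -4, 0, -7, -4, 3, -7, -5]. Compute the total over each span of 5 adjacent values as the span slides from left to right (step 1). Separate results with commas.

11 6 0 -1 -4 → sum 12
6 0 -1 -4 0 → sum 1
0 -1 -4 0 -7 → sum -12
-1 -4 0 -7 -4 → sum -16
-4 0 -7 -4 3 → sum -12
0 -7 -4 3 -7 → sum -15
-7 -4 3 -7 -5 → sum -20

12, 1, -12, -16, -12, -15, -20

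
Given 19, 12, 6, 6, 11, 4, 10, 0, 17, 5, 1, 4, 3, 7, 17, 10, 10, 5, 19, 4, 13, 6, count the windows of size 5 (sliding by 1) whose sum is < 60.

[19, 12, 6, 6, 11] → sum 54  < 60 ✓
[12, 6, 6, 11, 4] → sum 39  < 60 ✓
[6, 6, 11, 4, 10] → sum 37  < 60 ✓
[6, 11, 4, 10, 0] → sum 31  < 60 ✓
[11, 4, 10, 0, 17] → sum 42  < 60 ✓
[4, 10, 0, 17, 5] → sum 36  < 60 ✓
[10, 0, 17, 5, 1] → sum 33  < 60 ✓
[0, 17, 5, 1, 4] → sum 27  < 60 ✓
[17, 5, 1, 4, 3] → sum 30  < 60 ✓
[5, 1, 4, 3, 7] → sum 20  < 60 ✓
[1, 4, 3, 7, 17] → sum 32  < 60 ✓
[4, 3, 7, 17, 10] → sum 41  < 60 ✓
[3, 7, 17, 10, 10] → sum 47  < 60 ✓
[7, 17, 10, 10, 5] → sum 49  < 60 ✓
[17, 10, 10, 5, 19] → sum 61
[10, 10, 5, 19, 4] → sum 48  < 60 ✓
[10, 5, 19, 4, 13] → sum 51  < 60 ✓
[5, 19, 4, 13, 6] → sum 47  < 60 ✓
17 windows satisfy the condition.

17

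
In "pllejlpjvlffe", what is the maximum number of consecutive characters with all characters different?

[p] len 1
[p, l] len 2
[l] len 1
[l, e] len 2
[l, e, j] len 3
[e, j, l] len 3
[e, j, l, p] len 4
[l, p, j] len 3
[l, p, j, v] len 4
[p, j, v, l] len 4
[p, j, v, l, f] len 5
[f] len 1
[f, e] len 2
Longest all-distinct length: 5.

5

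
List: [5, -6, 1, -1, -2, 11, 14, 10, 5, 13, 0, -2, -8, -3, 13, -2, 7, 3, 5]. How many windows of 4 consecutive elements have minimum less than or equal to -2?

(5, -6, 1, -1) → min -6  ≤ -2 ✓
(-6, 1, -1, -2) → min -6  ≤ -2 ✓
(1, -1, -2, 11) → min -2  ≤ -2 ✓
(-1, -2, 11, 14) → min -2  ≤ -2 ✓
(-2, 11, 14, 10) → min -2  ≤ -2 ✓
(11, 14, 10, 5) → min 5
(14, 10, 5, 13) → min 5
(10, 5, 13, 0) → min 0
(5, 13, 0, -2) → min -2  ≤ -2 ✓
(13, 0, -2, -8) → min -8  ≤ -2 ✓
(0, -2, -8, -3) → min -8  ≤ -2 ✓
(-2, -8, -3, 13) → min -8  ≤ -2 ✓
(-8, -3, 13, -2) → min -8  ≤ -2 ✓
(-3, 13, -2, 7) → min -3  ≤ -2 ✓
(13, -2, 7, 3) → min -2  ≤ -2 ✓
(-2, 7, 3, 5) → min -2  ≤ -2 ✓
13 windows satisfy the condition.

13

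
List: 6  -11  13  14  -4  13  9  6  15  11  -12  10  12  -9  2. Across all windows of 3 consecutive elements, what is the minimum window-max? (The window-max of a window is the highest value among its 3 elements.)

11

(6, -11, 13) → max 13
(-11, 13, 14) → max 14
(13, 14, -4) → max 14
(14, -4, 13) → max 14
(-4, 13, 9) → max 13
(13, 9, 6) → max 13
(9, 6, 15) → max 15
(6, 15, 11) → max 15
(15, 11, -12) → max 15
(11, -12, 10) → max 11
(-12, 10, 12) → max 12
(10, 12, -9) → max 12
(12, -9, 2) → max 12
Minimum of these is 11.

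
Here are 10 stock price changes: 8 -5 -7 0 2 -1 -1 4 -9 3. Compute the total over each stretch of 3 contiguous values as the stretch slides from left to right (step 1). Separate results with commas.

Sliding a size-3 window across the 10 values:
[8, -5, -7] → sum -4
[-5, -7, 0] → sum -12
[-7, 0, 2] → sum -5
[0, 2, -1] → sum 1
[2, -1, -1] → sum 0
[-1, -1, 4] → sum 2
[-1, 4, -9] → sum -6
[4, -9, 3] → sum -2

-4, -12, -5, 1, 0, 2, -6, -2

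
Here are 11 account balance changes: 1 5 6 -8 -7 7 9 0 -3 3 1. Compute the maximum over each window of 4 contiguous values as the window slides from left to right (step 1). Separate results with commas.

[1, 5, 6, -8] → max 6
[5, 6, -8, -7] → max 6
[6, -8, -7, 7] → max 7
[-8, -7, 7, 9] → max 9
[-7, 7, 9, 0] → max 9
[7, 9, 0, -3] → max 9
[9, 0, -3, 3] → max 9
[0, -3, 3, 1] → max 3

6, 6, 7, 9, 9, 9, 9, 3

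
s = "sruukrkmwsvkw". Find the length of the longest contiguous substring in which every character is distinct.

add s: [s] len 1
add r: [s, r] len 2
add u: [s, r, u] len 3
add u (repeat u, move left end past it): [u] len 1
add k: [u, k] len 2
add r: [u, k, r] len 3
add k (repeat k, move left end past it): [r, k] len 2
add m: [r, k, m] len 3
add w: [r, k, m, w] len 4
add s: [r, k, m, w, s] len 5
add v: [r, k, m, w, s, v] len 6
add k (repeat k, move left end past it): [m, w, s, v, k] len 5
add w (repeat w, move left end past it): [s, v, k, w] len 4
Longest all-distinct length: 6.

6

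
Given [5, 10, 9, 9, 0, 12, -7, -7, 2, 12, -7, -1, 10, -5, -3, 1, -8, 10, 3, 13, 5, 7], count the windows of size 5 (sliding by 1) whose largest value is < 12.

(5, 10, 9, 9, 0) → max 10  < 12 ✓
(10, 9, 9, 0, 12) → max 12
(9, 9, 0, 12, -7) → max 12
(9, 0, 12, -7, -7) → max 12
(0, 12, -7, -7, 2) → max 12
(12, -7, -7, 2, 12) → max 12
(-7, -7, 2, 12, -7) → max 12
(-7, 2, 12, -7, -1) → max 12
(2, 12, -7, -1, 10) → max 12
(12, -7, -1, 10, -5) → max 12
(-7, -1, 10, -5, -3) → max 10  < 12 ✓
(-1, 10, -5, -3, 1) → max 10  < 12 ✓
(10, -5, -3, 1, -8) → max 10  < 12 ✓
(-5, -3, 1, -8, 10) → max 10  < 12 ✓
(-3, 1, -8, 10, 3) → max 10  < 12 ✓
(1, -8, 10, 3, 13) → max 13
(-8, 10, 3, 13, 5) → max 13
(10, 3, 13, 5, 7) → max 13
6 windows satisfy the condition.

6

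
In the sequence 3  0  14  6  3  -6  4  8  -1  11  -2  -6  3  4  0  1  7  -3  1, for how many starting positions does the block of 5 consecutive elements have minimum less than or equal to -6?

3 0 14 6 3 → min 0
0 14 6 3 -6 → min -6  ≤ -6 ✓
14 6 3 -6 4 → min -6  ≤ -6 ✓
6 3 -6 4 8 → min -6  ≤ -6 ✓
3 -6 4 8 -1 → min -6  ≤ -6 ✓
-6 4 8 -1 11 → min -6  ≤ -6 ✓
4 8 -1 11 -2 → min -2
8 -1 11 -2 -6 → min -6  ≤ -6 ✓
-1 11 -2 -6 3 → min -6  ≤ -6 ✓
11 -2 -6 3 4 → min -6  ≤ -6 ✓
-2 -6 3 4 0 → min -6  ≤ -6 ✓
-6 3 4 0 1 → min -6  ≤ -6 ✓
3 4 0 1 7 → min 0
4 0 1 7 -3 → min -3
0 1 7 -3 1 → min -3
10 windows satisfy the condition.

10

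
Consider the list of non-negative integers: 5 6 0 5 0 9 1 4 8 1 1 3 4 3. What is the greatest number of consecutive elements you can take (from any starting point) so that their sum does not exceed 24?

→ 5: sum 5, len 1
→ 6: sum 11, len 2
→ 0: sum 11, len 3
→ 5: sum 16, len 4
→ 0: sum 16, len 5
→ 9 (dropped 5): sum 20, len 5
→ 1: sum 21, len 6
→ 4 (dropped 6): sum 19, len 6
→ 8 (dropped 0, 5): sum 22, len 5
→ 1: sum 23, len 6
→ 1: sum 24, len 7
→ 3 (dropped 0, 9): sum 18, len 6
→ 4: sum 22, len 7
→ 3 (dropped 1): sum 24, len 7
Longest length seen: 7.

7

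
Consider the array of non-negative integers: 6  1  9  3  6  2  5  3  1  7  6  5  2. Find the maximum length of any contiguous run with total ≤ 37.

9

Extend to the right; shrink from the left whenever the sum exceeds 37:
add 6: [6] sum 6, len 1
add 1: [6, 1] sum 7, len 2
add 9: [6, 1, 9] sum 16, len 3
add 3: [6, 1, 9, 3] sum 19, len 4
add 6: [6, 1, 9, 3, 6] sum 25, len 5
add 2: [6, 1, 9, 3, 6, 2] sum 27, len 6
add 5: [6, 1, 9, 3, 6, 2, 5] sum 32, len 7
add 3: [6, 1, 9, 3, 6, 2, 5, 3] sum 35, len 8
add 1: [6, 1, 9, 3, 6, 2, 5, 3, 1] sum 36, len 9
add 7: [1, 9, 3, 6, 2, 5, 3, 1, 7] sum 37, len 9
add 6: [3, 6, 2, 5, 3, 1, 7, 6] sum 33, len 8
add 5: [6, 2, 5, 3, 1, 7, 6, 5] sum 35, len 8
add 2: [6, 2, 5, 3, 1, 7, 6, 5, 2] sum 37, len 9
Longest length seen: 9.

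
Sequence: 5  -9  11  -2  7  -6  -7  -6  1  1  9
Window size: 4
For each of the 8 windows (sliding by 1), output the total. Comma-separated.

[5, -9, 11, -2] → sum 5
[-9, 11, -2, 7] → sum 7
[11, -2, 7, -6] → sum 10
[-2, 7, -6, -7] → sum -8
[7, -6, -7, -6] → sum -12
[-6, -7, -6, 1] → sum -18
[-7, -6, 1, 1] → sum -11
[-6, 1, 1, 9] → sum 5

5, 7, 10, -8, -12, -18, -11, 5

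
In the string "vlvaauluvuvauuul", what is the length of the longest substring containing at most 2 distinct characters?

Extend right; when distinct count exceeds 2, shrink from the left:
add v: window [v] (1 distinct), len 1
add l: window [v, l] (2 distinct), len 2
add v: window [v, l, v] (2 distinct), len 3
add a: window [v, a] (2 distinct), len 2
add a: window [v, a, a] (2 distinct), len 3
add u: window [a, a, u] (2 distinct), len 3
add l: window [u, l] (2 distinct), len 2
add u: window [u, l, u] (2 distinct), len 3
add v: window [u, v] (2 distinct), len 2
add u: window [u, v, u] (2 distinct), len 3
add v: window [u, v, u, v] (2 distinct), len 4
add a: window [v, a] (2 distinct), len 2
add u: window [a, u] (2 distinct), len 2
add u: window [a, u, u] (2 distinct), len 3
add u: window [a, u, u, u] (2 distinct), len 4
add l: window [u, u, u, l] (2 distinct), len 4
Longest length with ≤2 distinct: 4.

4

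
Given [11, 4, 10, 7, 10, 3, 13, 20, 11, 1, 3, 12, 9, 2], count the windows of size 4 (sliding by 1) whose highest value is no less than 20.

4

11 4 10 7 → max 11
4 10 7 10 → max 10
10 7 10 3 → max 10
7 10 3 13 → max 13
10 3 13 20 → max 20  ≥ 20 ✓
3 13 20 11 → max 20  ≥ 20 ✓
13 20 11 1 → max 20  ≥ 20 ✓
20 11 1 3 → max 20  ≥ 20 ✓
11 1 3 12 → max 12
1 3 12 9 → max 12
3 12 9 2 → max 12
4 windows satisfy the condition.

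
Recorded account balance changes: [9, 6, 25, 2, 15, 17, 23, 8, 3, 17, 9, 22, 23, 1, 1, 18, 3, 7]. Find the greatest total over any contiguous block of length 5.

(9, 6, 25, 2, 15) → sum 57
(6, 25, 2, 15, 17) → sum 65
(25, 2, 15, 17, 23) → sum 82
(2, 15, 17, 23, 8) → sum 65
(15, 17, 23, 8, 3) → sum 66
(17, 23, 8, 3, 17) → sum 68
(23, 8, 3, 17, 9) → sum 60
(8, 3, 17, 9, 22) → sum 59
(3, 17, 9, 22, 23) → sum 74
(17, 9, 22, 23, 1) → sum 72
(9, 22, 23, 1, 1) → sum 56
(22, 23, 1, 1, 18) → sum 65
(23, 1, 1, 18, 3) → sum 46
(1, 1, 18, 3, 7) → sum 30
Greatest of these is 82.

82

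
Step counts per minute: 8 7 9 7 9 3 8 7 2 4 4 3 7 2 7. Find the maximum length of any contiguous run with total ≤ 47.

[8] sum 8 len 1
[8, 7] sum 15 len 2
[8, 7, 9] sum 24 len 3
[8, 7, 9, 7] sum 31 len 4
[8, 7, 9, 7, 9] sum 40 len 5
[8, 7, 9, 7, 9, 3] sum 43 len 6
[7, 9, 7, 9, 3, 8] sum 43 len 6
[9, 7, 9, 3, 8, 7] sum 43 len 6
[9, 7, 9, 3, 8, 7, 2] sum 45 len 7
[7, 9, 3, 8, 7, 2, 4] sum 40 len 7
[7, 9, 3, 8, 7, 2, 4, 4] sum 44 len 8
[7, 9, 3, 8, 7, 2, 4, 4, 3] sum 47 len 9
[9, 3, 8, 7, 2, 4, 4, 3, 7] sum 47 len 9
[3, 8, 7, 2, 4, 4, 3, 7, 2] sum 40 len 9
[3, 8, 7, 2, 4, 4, 3, 7, 2, 7] sum 47 len 10
Longest length seen: 10.

10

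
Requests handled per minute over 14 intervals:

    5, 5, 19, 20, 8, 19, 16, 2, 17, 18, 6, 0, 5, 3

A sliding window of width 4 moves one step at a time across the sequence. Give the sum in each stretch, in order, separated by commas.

49, 52, 66, 63, 45, 54, 53, 43, 41, 29, 14

Sliding a size-4 window across the 14 values:
[5, 5, 19, 20] → sum 49
[5, 19, 20, 8] → sum 52
[19, 20, 8, 19] → sum 66
[20, 8, 19, 16] → sum 63
[8, 19, 16, 2] → sum 45
[19, 16, 2, 17] → sum 54
[16, 2, 17, 18] → sum 53
[2, 17, 18, 6] → sum 43
[17, 18, 6, 0] → sum 41
[18, 6, 0, 5] → sum 29
[6, 0, 5, 3] → sum 14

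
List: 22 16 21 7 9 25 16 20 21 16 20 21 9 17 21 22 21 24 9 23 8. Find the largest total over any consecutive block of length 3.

67

22 16 21 → sum 59
16 21 7 → sum 44
21 7 9 → sum 37
7 9 25 → sum 41
9 25 16 → sum 50
25 16 20 → sum 61
16 20 21 → sum 57
20 21 16 → sum 57
21 16 20 → sum 57
16 20 21 → sum 57
20 21 9 → sum 50
21 9 17 → sum 47
9 17 21 → sum 47
17 21 22 → sum 60
21 22 21 → sum 64
22 21 24 → sum 67
21 24 9 → sum 54
24 9 23 → sum 56
9 23 8 → sum 40
Largest of these is 67.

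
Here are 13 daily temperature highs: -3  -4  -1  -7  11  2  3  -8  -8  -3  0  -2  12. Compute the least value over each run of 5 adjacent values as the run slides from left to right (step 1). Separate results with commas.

-7, -7, -7, -8, -8, -8, -8, -8, -8

Sliding a size-5 window across the 13 values:
-3 -4 -1 -7 11 → min -7
-4 -1 -7 11 2 → min -7
-1 -7 11 2 3 → min -7
-7 11 2 3 -8 → min -8
11 2 3 -8 -8 → min -8
2 3 -8 -8 -3 → min -8
3 -8 -8 -3 0 → min -8
-8 -8 -3 0 -2 → min -8
-8 -3 0 -2 12 → min -8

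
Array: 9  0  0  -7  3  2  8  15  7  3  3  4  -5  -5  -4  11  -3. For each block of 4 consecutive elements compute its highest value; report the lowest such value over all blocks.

[9, 0, 0, -7] → max 9
[0, 0, -7, 3] → max 3
[0, -7, 3, 2] → max 3
[-7, 3, 2, 8] → max 8
[3, 2, 8, 15] → max 15
[2, 8, 15, 7] → max 15
[8, 15, 7, 3] → max 15
[15, 7, 3, 3] → max 15
[7, 3, 3, 4] → max 7
[3, 3, 4, -5] → max 4
[3, 4, -5, -5] → max 4
[4, -5, -5, -4] → max 4
[-5, -5, -4, 11] → max 11
[-5, -4, 11, -3] → max 11
Lowest of these is 3.

3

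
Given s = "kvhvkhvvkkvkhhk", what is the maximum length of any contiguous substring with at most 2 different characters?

[k] 1 distinct, len 1
[k, v] 2 distinct, len 2
[v, h] 2 distinct, len 2
[v, h, v] 2 distinct, len 3
[v, k] 2 distinct, len 2
[k, h] 2 distinct, len 2
[h, v] 2 distinct, len 2
[h, v, v] 2 distinct, len 3
[v, v, k] 2 distinct, len 3
[v, v, k, k] 2 distinct, len 4
[v, v, k, k, v] 2 distinct, len 5
[v, v, k, k, v, k] 2 distinct, len 6
[k, h] 2 distinct, len 2
[k, h, h] 2 distinct, len 3
[k, h, h, k] 2 distinct, len 4
Longest length with ≤2 distinct: 6.

6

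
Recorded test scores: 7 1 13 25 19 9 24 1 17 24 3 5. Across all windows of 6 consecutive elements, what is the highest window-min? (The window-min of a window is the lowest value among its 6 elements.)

1

(7, 1, 13, 25, 19, 9) → min 1
(1, 13, 25, 19, 9, 24) → min 1
(13, 25, 19, 9, 24, 1) → min 1
(25, 19, 9, 24, 1, 17) → min 1
(19, 9, 24, 1, 17, 24) → min 1
(9, 24, 1, 17, 24, 3) → min 1
(24, 1, 17, 24, 3, 5) → min 1
Highest of these is 1.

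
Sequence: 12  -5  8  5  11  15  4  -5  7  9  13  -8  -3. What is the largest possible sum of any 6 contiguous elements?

[12, -5, 8, 5, 11, 15] → sum 46
[-5, 8, 5, 11, 15, 4] → sum 38
[8, 5, 11, 15, 4, -5] → sum 38
[5, 11, 15, 4, -5, 7] → sum 37
[11, 15, 4, -5, 7, 9] → sum 41
[15, 4, -5, 7, 9, 13] → sum 43
[4, -5, 7, 9, 13, -8] → sum 20
[-5, 7, 9, 13, -8, -3] → sum 13
Largest of these is 46.

46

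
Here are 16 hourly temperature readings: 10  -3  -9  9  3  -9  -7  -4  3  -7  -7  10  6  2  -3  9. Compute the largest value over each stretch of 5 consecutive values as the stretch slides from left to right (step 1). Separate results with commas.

10, 9, 9, 9, 3, 3, 3, 10, 10, 10, 10, 10

Sliding a size-5 window across the 16 values:
(10, -3, -9, 9, 3) → max 10
(-3, -9, 9, 3, -9) → max 9
(-9, 9, 3, -9, -7) → max 9
(9, 3, -9, -7, -4) → max 9
(3, -9, -7, -4, 3) → max 3
(-9, -7, -4, 3, -7) → max 3
(-7, -4, 3, -7, -7) → max 3
(-4, 3, -7, -7, 10) → max 10
(3, -7, -7, 10, 6) → max 10
(-7, -7, 10, 6, 2) → max 10
(-7, 10, 6, 2, -3) → max 10
(10, 6, 2, -3, 9) → max 10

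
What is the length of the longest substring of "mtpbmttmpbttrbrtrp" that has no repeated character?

4

[m] len 1
[m, t] len 2
[m, t, p] len 3
[m, t, p, b] len 4
[t, p, b, m] len 4
[p, b, m, t] len 4
[t] len 1
[t, m] len 2
[t, m, p] len 3
[t, m, p, b] len 4
[m, p, b, t] len 4
[t] len 1
[t, r] len 2
[t, r, b] len 3
[b, r] len 2
[b, r, t] len 3
[t, r] len 2
[t, r, p] len 3
Longest all-distinct length: 4.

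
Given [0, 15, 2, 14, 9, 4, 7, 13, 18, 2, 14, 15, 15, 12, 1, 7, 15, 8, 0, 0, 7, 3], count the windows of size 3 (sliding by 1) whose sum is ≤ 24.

9

(0, 15, 2) → sum 17  ≤ 24 ✓
(15, 2, 14) → sum 31
(2, 14, 9) → sum 25
(14, 9, 4) → sum 27
(9, 4, 7) → sum 20  ≤ 24 ✓
(4, 7, 13) → sum 24  ≤ 24 ✓
(7, 13, 18) → sum 38
(13, 18, 2) → sum 33
(18, 2, 14) → sum 34
(2, 14, 15) → sum 31
(14, 15, 15) → sum 44
(15, 15, 12) → sum 42
(15, 12, 1) → sum 28
(12, 1, 7) → sum 20  ≤ 24 ✓
(1, 7, 15) → sum 23  ≤ 24 ✓
(7, 15, 8) → sum 30
(15, 8, 0) → sum 23  ≤ 24 ✓
(8, 0, 0) → sum 8  ≤ 24 ✓
(0, 0, 7) → sum 7  ≤ 24 ✓
(0, 7, 3) → sum 10  ≤ 24 ✓
9 windows satisfy the condition.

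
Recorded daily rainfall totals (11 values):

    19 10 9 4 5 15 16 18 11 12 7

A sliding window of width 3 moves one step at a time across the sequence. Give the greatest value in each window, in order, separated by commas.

19 10 9 → max 19
10 9 4 → max 10
9 4 5 → max 9
4 5 15 → max 15
5 15 16 → max 16
15 16 18 → max 18
16 18 11 → max 18
18 11 12 → max 18
11 12 7 → max 12

19, 10, 9, 15, 16, 18, 18, 18, 12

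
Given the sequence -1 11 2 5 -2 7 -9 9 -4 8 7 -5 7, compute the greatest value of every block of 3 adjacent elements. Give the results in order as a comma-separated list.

(-1, 11, 2) → max 11
(11, 2, 5) → max 11
(2, 5, -2) → max 5
(5, -2, 7) → max 7
(-2, 7, -9) → max 7
(7, -9, 9) → max 9
(-9, 9, -4) → max 9
(9, -4, 8) → max 9
(-4, 8, 7) → max 8
(8, 7, -5) → max 8
(7, -5, 7) → max 7

11, 11, 5, 7, 7, 9, 9, 9, 8, 8, 7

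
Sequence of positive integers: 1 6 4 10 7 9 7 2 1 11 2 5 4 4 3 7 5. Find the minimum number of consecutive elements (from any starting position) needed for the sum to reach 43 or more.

6

add 1: running sum 1 < 43
add 6: running sum 7 < 43
add 4: running sum 11 < 43
add 10: running sum 21 < 43
add 7: running sum 28 < 43
add 9: running sum 37 < 43
add 7: shortest ending here [6, 4, 10, 7, 9, 7] sum 43, len 6
add 2: shortest ending here [6, 4, 10, 7, 9, 7, 2] sum 45, len 7
add 1: shortest ending here [6, 4, 10, 7, 9, 7, 2, 1] sum 46, len 8
add 11: shortest ending here [10, 7, 9, 7, 2, 1, 11] sum 47, len 7
add 2: shortest ending here [10, 7, 9, 7, 2, 1, 11, 2] sum 49, len 8
add 5: shortest ending here [7, 9, 7, 2, 1, 11, 2, 5] sum 44, len 8
add 4: shortest ending here [7, 9, 7, 2, 1, 11, 2, 5, 4] sum 48, len 9
add 4: shortest ending here [9, 7, 2, 1, 11, 2, 5, 4, 4] sum 45, len 9
add 3: shortest ending here [9, 7, 2, 1, 11, 2, 5, 4, 4, 3] sum 48, len 10
add 7: shortest ending here [7, 2, 1, 11, 2, 5, 4, 4, 3, 7] sum 46, len 10
add 5: shortest ending here [2, 1, 11, 2, 5, 4, 4, 3, 7, 5] sum 44, len 10
Shortest qualifying length: 6.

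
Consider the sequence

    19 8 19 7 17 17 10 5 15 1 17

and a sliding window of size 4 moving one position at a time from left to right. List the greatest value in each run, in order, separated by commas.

19, 19, 19, 17, 17, 17, 15, 17

[19, 8, 19, 7] → max 19
[8, 19, 7, 17] → max 19
[19, 7, 17, 17] → max 19
[7, 17, 17, 10] → max 17
[17, 17, 10, 5] → max 17
[17, 10, 5, 15] → max 17
[10, 5, 15, 1] → max 15
[5, 15, 1, 17] → max 17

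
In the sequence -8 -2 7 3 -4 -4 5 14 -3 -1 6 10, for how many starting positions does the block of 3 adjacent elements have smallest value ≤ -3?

(-8, -2, 7) → min -8  ≤ -3 ✓
(-2, 7, 3) → min -2
(7, 3, -4) → min -4  ≤ -3 ✓
(3, -4, -4) → min -4  ≤ -3 ✓
(-4, -4, 5) → min -4  ≤ -3 ✓
(-4, 5, 14) → min -4  ≤ -3 ✓
(5, 14, -3) → min -3  ≤ -3 ✓
(14, -3, -1) → min -3  ≤ -3 ✓
(-3, -1, 6) → min -3  ≤ -3 ✓
(-1, 6, 10) → min -1
8 windows satisfy the condition.

8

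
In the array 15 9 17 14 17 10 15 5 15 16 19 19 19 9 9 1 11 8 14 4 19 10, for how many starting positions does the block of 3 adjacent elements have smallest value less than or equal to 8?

10

[15, 9, 17] → min 9
[9, 17, 14] → min 9
[17, 14, 17] → min 14
[14, 17, 10] → min 10
[17, 10, 15] → min 10
[10, 15, 5] → min 5  ≤ 8 ✓
[15, 5, 15] → min 5  ≤ 8 ✓
[5, 15, 16] → min 5  ≤ 8 ✓
[15, 16, 19] → min 15
[16, 19, 19] → min 16
[19, 19, 19] → min 19
[19, 19, 9] → min 9
[19, 9, 9] → min 9
[9, 9, 1] → min 1  ≤ 8 ✓
[9, 1, 11] → min 1  ≤ 8 ✓
[1, 11, 8] → min 1  ≤ 8 ✓
[11, 8, 14] → min 8  ≤ 8 ✓
[8, 14, 4] → min 4  ≤ 8 ✓
[14, 4, 19] → min 4  ≤ 8 ✓
[4, 19, 10] → min 4  ≤ 8 ✓
10 windows satisfy the condition.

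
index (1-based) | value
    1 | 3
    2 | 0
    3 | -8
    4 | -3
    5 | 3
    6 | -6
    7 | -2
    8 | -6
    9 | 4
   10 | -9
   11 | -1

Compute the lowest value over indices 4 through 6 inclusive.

-6

Elements at indices 4..6: -3, 3, -6
min(-3, 3, -6) = -6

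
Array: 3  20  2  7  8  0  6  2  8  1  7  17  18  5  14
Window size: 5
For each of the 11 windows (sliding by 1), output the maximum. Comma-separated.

20, 20, 8, 8, 8, 8, 8, 17, 18, 18, 18

[3, 20, 2, 7, 8] → max 20
[20, 2, 7, 8, 0] → max 20
[2, 7, 8, 0, 6] → max 8
[7, 8, 0, 6, 2] → max 8
[8, 0, 6, 2, 8] → max 8
[0, 6, 2, 8, 1] → max 8
[6, 2, 8, 1, 7] → max 8
[2, 8, 1, 7, 17] → max 17
[8, 1, 7, 17, 18] → max 18
[1, 7, 17, 18, 5] → max 18
[7, 17, 18, 5, 14] → max 18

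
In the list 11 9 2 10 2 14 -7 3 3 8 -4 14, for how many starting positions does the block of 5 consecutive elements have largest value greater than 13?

[11, 9, 2, 10, 2] → max 11
[9, 2, 10, 2, 14] → max 14  > 13 ✓
[2, 10, 2, 14, -7] → max 14  > 13 ✓
[10, 2, 14, -7, 3] → max 14  > 13 ✓
[2, 14, -7, 3, 3] → max 14  > 13 ✓
[14, -7, 3, 3, 8] → max 14  > 13 ✓
[-7, 3, 3, 8, -4] → max 8
[3, 3, 8, -4, 14] → max 14  > 13 ✓
6 windows satisfy the condition.

6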